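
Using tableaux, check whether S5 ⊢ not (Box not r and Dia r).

Tableau for the negation Box not r and Dia r:
1. Box not r and Dia r, u
2. Box not r, u
3. Dia r, u
4. not r, u
5. r, v
6. not r, v
Accessibility: uRu, uRv, vRu, vRv
Branch closes: r and not r both at v.
Every branch of the negation's tableau closes; the branch above is one of them.

Valid in S5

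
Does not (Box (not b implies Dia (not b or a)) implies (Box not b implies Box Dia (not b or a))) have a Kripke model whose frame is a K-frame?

Unsatisfiable (every branch closes)

1. not (Box (not b implies Dia (not b or a)) implies (Box not b implies Box Dia (not b or a))), w0
2. Box (not b implies Dia (not b or a)), w0
3. not (Box not b implies Box Dia (not b or a)), w0
4. Box not b, w0
5. not Box Dia (not b or a), w0
6. not Dia (not b or a), w1
7. not b implies Dia (not b or a), w1
8. not b, w1
9. Dia (not b or a), w1
10. not b or a, w2
11. not (not b or a), w2
12. b, w2
13. not a, w2
14. a, w2
Accessibility: w0Rw1, w1Rw2
Branch closes: a and not a both at w2.
All branches of the tableau close; one closing branch shown above.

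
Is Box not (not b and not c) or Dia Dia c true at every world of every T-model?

Not valid

Tableau for the negation not (Box not (not b and not c) or Dia Dia c):
1. not (Box not (not b and not c) or Dia Dia c), u
2. not Box not (not b and not c), u
3. not Dia Dia c, u
4. not Dia c, u
5. not c, u
6. not b and not c, v
7. not b, v
8. not c, v
9. not Dia c, v
Accessibility: uRu, uRv, vRv
The negation has an open branch (countermodel exists).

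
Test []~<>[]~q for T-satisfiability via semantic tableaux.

1. []~<>[]~q, u
2. ~<>[]~q, u
3. ~[]~q, u
4. q, v
5. ~<>[]~q, v
6. ~[]~q, v
7. q, w
8. ~[]~q, w
9. q, x
Accessibility: uRu, uRv, vRv, vRw, wRw, wRx, xRx

Satisfiable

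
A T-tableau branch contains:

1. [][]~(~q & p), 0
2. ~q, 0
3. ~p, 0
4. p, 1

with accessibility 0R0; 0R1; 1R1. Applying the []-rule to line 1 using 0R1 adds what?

[]~(~q & p), 1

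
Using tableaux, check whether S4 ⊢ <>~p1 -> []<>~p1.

Tableau for the negation ~(<>~p1 -> []<>~p1):
1. ~(<>~p1 -> []<>~p1), 0
2. <>~p1, 0   [~->-rule on 1]
3. ~[]<>~p1, 0   [~->-rule on 1]
4. ~p1, 1   [<>-rule on 2: fresh world 1, 0R1]
5. ~<>~p1, 2   [~[]-rule on 3: fresh world 2, 0R2]
6. p1, 2   [~<>-rule on 5 via 2R2]
Accessibility: 0R0, 0R1, 0R2, 1R1, 2R2
The negation has an open branch (countermodel exists).

Invalid (countermodel exists)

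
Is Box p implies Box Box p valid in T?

Tableau for the negation not (Box p implies Box Box p):
1. not (Box p implies Box Box p), u
2. Box p, u
3. not Box Box p, u
4. p, u
5. not Box p, v
6. p, v
7. not p, w
Accessibility: uRu, uRv, vRv, vRw, wRw
The negation has an open branch (countermodel exists).

Invalid (countermodel exists)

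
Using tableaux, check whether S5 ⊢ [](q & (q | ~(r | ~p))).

Tableau for the negation ~[](q & (q | ~(r | ~p))):
1. ~[](q & (q | ~(r | ~p))), 0
2. ~(q & (q | ~(r | ~p))), 1   [~[]-rule on 1: fresh world 1, 0R1]
3. ~(q | ~(r | ~p)), 1   [~&-rule on 2 (branches; this branch)]
4. ~q, 1   [~|-rule on 3]
5. r | ~p, 1   [~|-rule on 3]
6. ~p, 1   [|-rule on 5 (branches; this branch)]
Accessibility: 0R0, 0R1, 1R0, 1R1
The negation has an open branch (countermodel exists).

Invalid (countermodel exists)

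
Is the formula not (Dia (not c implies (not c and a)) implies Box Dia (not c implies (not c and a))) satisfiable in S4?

1. not (Dia (not c implies (not c and a)) implies Box Dia (not c implies (not c and a))), w0
2. Dia (not c implies (not c and a)), w0   [neg-implies-rule on 1]
3. not Box Dia (not c implies (not c and a)), w0   [neg-implies-rule on 1]
4. not c implies (not c and a), w1   [Dia-rule on 2: fresh world w1, w0Rw1]
5. not c and a, w1   [implies-rule on 4 (branches; this branch)]
6. not c, w1   [and-rule on 5]
7. a, w1   [and-rule on 5]
8. not Dia (not c implies (not c and a)), w2   [neg-Box-rule on 3: fresh world w2, w0Rw2]
9. not (not c implies (not c and a)), w2   [neg-Dia-rule on 8 via w2Rw2]
10. not c, w2   [neg-implies-rule on 9]
11. not (not c and a), w2   [neg-implies-rule on 9]
12. not a, w2   [neg-and-rule on 11 (branches; this branch)]
Accessibility: w0Rw0, w0Rw1, w0Rw2, w1Rw1, w2Rw2

Satisfiable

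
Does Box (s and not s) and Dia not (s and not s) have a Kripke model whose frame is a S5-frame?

Unsatisfiable

1. Box (s and not s) and Dia not (s and not s), u
2. Box (s and not s), u
3. Dia not (s and not s), u
4. s and not s, u
5. s, u
6. not s, u
Accessibility: uRu
Branch closes: s and not s both at u.
All branches of the tableau close; one closing branch shown above.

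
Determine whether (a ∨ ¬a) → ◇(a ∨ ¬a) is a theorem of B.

Tableau for the negation ¬((a ∨ ¬a) → ◇(a ∨ ¬a)):
1. ¬((a ∨ ¬a) → ◇(a ∨ ¬a)), w0
2. a ∨ ¬a, w0
3. ¬◇(a ∨ ¬a), w0
4. ¬(a ∨ ¬a), w0
5. ¬a, w0
6. a, w0
Accessibility: w0Rw0
Branch closes: a and ¬a both at w0.
Every branch of the negation's tableau closes; the branch above is one of them.

Yes, valid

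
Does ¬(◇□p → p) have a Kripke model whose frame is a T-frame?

1. ¬(◇□p → p), u
2. ◇□p, u   [¬→-rule on 1]
3. ¬p, u   [¬→-rule on 1]
4. □p, v   [◇-rule on 2: fresh world v, uRv]
5. p, v   [□-rule on 4 via vRv]
Accessibility: uRu, uRv, vRv

Satisfiable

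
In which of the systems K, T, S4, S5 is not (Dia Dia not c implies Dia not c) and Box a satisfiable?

K, T

S4-tableau for the formula:
1. not (Dia Dia not c implies Dia not c) and Box a, w0
2. not (Dia Dia not c implies Dia not c), w0   [and-rule on 1]
3. Box a, w0   [and-rule on 1]
4. Dia Dia not c, w0   [neg-implies-rule on 2]
5. not Dia not c, w0   [neg-implies-rule on 2]
6. a, w0   [Box-rule on 3 via w0Rw0]
7. c, w0   [neg-Dia-rule on 5 via w0Rw0]
8. Dia not c, w1   [Dia-rule on 4: fresh world w1, w0Rw1]
9. a, w1   [Box-rule on 3 via w0Rw1]
10. c, w1   [neg-Dia-rule on 5 via w0Rw1]
11. not c, w2   [Dia-rule on 8: fresh world w2, w1Rw2]
12. a, w2   [Box-rule on 3 via w0Rw2]
13. c, w2   [neg-Dia-rule on 5 via w0Rw2]
Accessibility: w0Rw0, w0Rw1, w0Rw2, w1Rw1, w1Rw2, w2Rw2
Branch closes: c and not c both at w2.
Every branch closes (one shown): unsatisfiable in S4, hence also in S5 (every S5-frame is an S4-frame).
T-tableau for the formula:
1. not (Dia Dia not c implies Dia not c) and Box a, w0
2. not (Dia Dia not c implies Dia not c), w0   [and-rule on 1]
3. Box a, w0   [and-rule on 1]
4. Dia Dia not c, w0   [neg-implies-rule on 2]
5. not Dia not c, w0   [neg-implies-rule on 2]
6. a, w0   [Box-rule on 3 via w0Rw0]
7. c, w0   [neg-Dia-rule on 5 via w0Rw0]
8. Dia not c, w1   [Dia-rule on 4: fresh world w1, w0Rw1]
9. a, w1   [Box-rule on 3 via w0Rw1]
10. c, w1   [neg-Dia-rule on 5 via w0Rw1]
11. not c, w2   [Dia-rule on 8: fresh world w2, w1Rw2]
Accessibility: w0Rw0, w0Rw1, w1Rw1, w1Rw2, w2Rw2
Complete open branch: satisfiable in T, hence also in K (this T-model is also a K-model).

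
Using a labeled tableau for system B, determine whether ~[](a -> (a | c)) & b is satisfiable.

1. ~[](a -> (a | c)) & b, w0
2. ~[](a -> (a | c)), w0
3. b, w0
4. ~(a -> (a | c)), w1
5. a, w1
6. ~(a | c), w1
7. ~a, w1
8. ~c, w1
Accessibility: w0Rw0, w0Rw1, w1Rw0, w1Rw1
Branch closes: a and ~a both at w1.
Every branch closes; the branch above is one of them.

No, unsatisfiable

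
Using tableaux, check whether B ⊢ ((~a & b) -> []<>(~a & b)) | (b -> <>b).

Valid

Tableau for the negation ~(((~a & b) -> []<>(~a & b)) | (b -> <>b)):
1. ~(((~a & b) -> []<>(~a & b)) | (b -> <>b)), u
2. ~((~a & b) -> []<>(~a & b)), u
3. ~(b -> <>b), u
4. ~a & b, u
5. ~[]<>(~a & b), u
6. b, u
7. ~<>b, u
8. ~a, u
9. ~b, u
Accessibility: uRu
Branch closes: b and ~b both at u.
All branches of the negation close; one closing branch shown above.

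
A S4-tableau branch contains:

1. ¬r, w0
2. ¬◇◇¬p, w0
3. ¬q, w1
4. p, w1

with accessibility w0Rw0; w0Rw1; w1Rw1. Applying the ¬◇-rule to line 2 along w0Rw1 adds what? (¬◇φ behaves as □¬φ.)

¬◇φ behaves as □¬φ: propagate the negated body to each accessible world.

¬◇¬p, w1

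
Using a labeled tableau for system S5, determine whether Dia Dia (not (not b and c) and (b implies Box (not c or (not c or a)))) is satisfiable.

1. Dia Dia (not (not b and c) and (b implies Box (not c or (not c or a)))), u
2. Dia (not (not b and c) and (b implies Box (not c or (not c or a)))), v
3. not (not b and c) and (b implies Box (not c or (not c or a))), w
4. not (not b and c), w
5. b implies Box (not c or (not c or a)), w
6. not c, w
7. Box (not c or (not c or a)), w
8. not c or (not c or a), u
9. not c or (not c or a), v
10. not c or (not c or a), w
11. not c or a, u
12. not c or a, v
13. not c or a, w
14. a, u
15. a, v
16. a, w
Accessibility: uRu, uRv, uRw, vRu, vRv, vRw, wRu, wRv, wRw

Satisfiable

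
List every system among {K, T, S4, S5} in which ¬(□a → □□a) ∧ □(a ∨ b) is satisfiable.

K, T

S4-tableau for the formula:
1. ¬(□a → □□a) ∧ □(a ∨ b), u
2. ¬(□a → □□a), u
3. □(a ∨ b), u
4. □a, u
5. ¬□□a, u
6. a ∨ b, u
7. a, u
8. b, u
9. ¬□a, v
10. a ∨ b, v
11. a, v
12. b, v
13. ¬a, w
14. a ∨ b, w
15. a, w
Accessibility: uRu, uRv, uRw, vRv, vRw, wRw
Branch closes: a and ¬a both at w.
Every branch closes (one shown): unsatisfiable in S4, hence also in S5 (every S5-frame is an S4-frame).
T-tableau for the formula:
1. ¬(□a → □□a) ∧ □(a ∨ b), u
2. ¬(□a → □□a), u
3. □(a ∨ b), u
4. □a, u
5. ¬□□a, u
6. a ∨ b, u
7. a, u
8. b, u
9. ¬□a, v
10. a ∨ b, v
11. a, v
12. b, v
13. ¬a, w
Accessibility: uRu, uRv, vRv, vRw, wRw
Complete open branch: satisfiable in T, hence also in K (this T-model is also a K-model).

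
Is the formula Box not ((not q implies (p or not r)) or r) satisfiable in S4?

1. Box not ((not q implies (p or not r)) or r), u
2. not ((not q implies (p or not r)) or r), u
3. not (not q implies (p or not r)), u
4. not r, u
5. not q, u
6. not (p or not r), u
7. not p, u
8. r, u
Accessibility: uRu
Branch closes: r and not r both at u.
All branches of the tableau close; one closing branch shown above.

No, unsatisfiable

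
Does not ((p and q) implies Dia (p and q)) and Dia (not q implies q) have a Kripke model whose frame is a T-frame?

1. not ((p and q) implies Dia (p and q)) and Dia (not q implies q), 0
2. not ((p and q) implies Dia (p and q)), 0
3. Dia (not q implies q), 0
4. p and q, 0
5. not Dia (p and q), 0
6. p, 0
7. q, 0
8. not (p and q), 0
9. not q, 0
Accessibility: 0R0
Branch closes: q and not q both at 0.
Every branch closes; the branch above is one of them.

No, unsatisfiable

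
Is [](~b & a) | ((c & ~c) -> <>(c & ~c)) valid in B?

Tableau for the negation ~([](~b & a) | ((c & ~c) -> <>(c & ~c))):
1. ~([](~b & a) | ((c & ~c) -> <>(c & ~c))), 0
2. ~[](~b & a), 0
3. ~((c & ~c) -> <>(c & ~c)), 0
4. c & ~c, 0
5. ~<>(c & ~c), 0
6. c, 0
7. ~c, 0
Accessibility: 0R0
Branch closes: c and ~c both at 0.
All branches of the negation close; one closing branch shown above.

Valid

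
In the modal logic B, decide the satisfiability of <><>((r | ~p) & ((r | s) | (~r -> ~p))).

Satisfiable

1. <><>((r | ~p) & ((r | s) | (~r -> ~p))), 0
2. <>((r | ~p) & ((r | s) | (~r -> ~p))), 1   [<>-rule on 1: fresh world 1, 0R1]
3. (r | ~p) & ((r | s) | (~r -> ~p)), 2   [<>-rule on 2: fresh world 2, 1R2]
4. r | ~p, 2   [&-rule on 3]
5. (r | s) | (~r -> ~p), 2   [&-rule on 3]
6. ~p, 2   [|-rule on 4 (branches; this branch)]
7. ~r -> ~p, 2   [|-rule on 5 (branches; this branch)]
Accessibility: 0R0, 0R1, 1R0, 1R1, 1R2, 2R1, 2R2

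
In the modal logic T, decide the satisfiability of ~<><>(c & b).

1. ~<><>(c & b), 0
2. ~<>(c & b), 0   [~<>-rule on 1 via 0R0]
3. ~(c & b), 0   [~<>-rule on 2 via 0R0]
4. ~b, 0   [~&-rule on 3 (branches; this branch)]
Accessibility: 0R0

Satisfiable (open branch found)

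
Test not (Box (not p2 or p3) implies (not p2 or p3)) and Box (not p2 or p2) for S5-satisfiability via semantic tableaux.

Unsatisfiable

1. not (Box (not p2 or p3) implies (not p2 or p3)) and Box (not p2 or p2), u
2. not (Box (not p2 or p3) implies (not p2 or p3)), u
3. Box (not p2 or p2), u
4. Box (not p2 or p3), u
5. not (not p2 or p3), u
6. p2, u
7. not p3, u
8. not p2 or p2, u
9. not p2 or p3, u
10. p3, u
Accessibility: uRu
Branch closes: p3 and not p3 both at u.
Every branch closes; the branch above is one of them.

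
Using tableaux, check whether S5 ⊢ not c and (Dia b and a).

No, not valid

Tableau for the negation not (not c and (Dia b and a)):
1. not (not c and (Dia b and a)), w0
2. not (Dia b and a), w0   [neg-and-rule on 1 (branches; this branch)]
3. not a, w0   [neg-and-rule on 2 (branches; this branch)]
Accessibility: w0Rw0
The negation has an open branch (countermodel exists).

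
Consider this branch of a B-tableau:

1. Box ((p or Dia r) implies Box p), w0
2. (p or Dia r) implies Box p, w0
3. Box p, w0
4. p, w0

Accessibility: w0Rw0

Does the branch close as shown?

No, open

No world carries both an atom and its negation.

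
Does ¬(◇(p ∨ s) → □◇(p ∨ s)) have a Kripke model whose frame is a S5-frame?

1. ¬(◇(p ∨ s) → □◇(p ∨ s)), u
2. ◇(p ∨ s), u
3. ¬□◇(p ∨ s), u
4. p ∨ s, v
5. s, v
6. ¬◇(p ∨ s), w
7. ¬(p ∨ s), u
8. ¬p, u
9. ¬s, u
10. ¬(p ∨ s), v
11. ¬p, v
12. ¬s, v
Accessibility: uRu, uRv, uRw, vRu, vRv, vRw, wRu, wRv, wRw
Branch closes: s and ¬s both at v.
Every branch closes; the branch above is one of them.

Unsatisfiable (every branch closes)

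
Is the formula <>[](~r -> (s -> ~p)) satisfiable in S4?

Satisfiable (open branch found)

1. <>[](~r -> (s -> ~p)), 0
2. [](~r -> (s -> ~p)), 1
3. ~r -> (s -> ~p), 1
4. s -> ~p, 1
5. ~p, 1
Accessibility: 0R0, 0R1, 1R1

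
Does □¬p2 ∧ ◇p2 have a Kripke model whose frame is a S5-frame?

1. □¬p2 ∧ ◇p2, w0
2. □¬p2, w0
3. ◇p2, w0
4. ¬p2, w0
5. p2, w1
6. ¬p2, w1
Accessibility: w0Rw0, w0Rw1, w1Rw0, w1Rw1
Branch closes: p2 and ¬p2 both at w1.
(One branch shown.) All branches close.

Unsatisfiable (every branch closes)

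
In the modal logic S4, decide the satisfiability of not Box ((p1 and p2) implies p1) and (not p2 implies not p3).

1. not Box ((p1 and p2) implies p1) and (not p2 implies not p3), 0
2. not Box ((p1 and p2) implies p1), 0   [and-rule on 1]
3. not p2 implies not p3, 0   [and-rule on 1]
4. not p3, 0   [implies-rule on 3 (branches; this branch)]
5. not ((p1 and p2) implies p1), 1   [neg-Box-rule on 2: fresh world 1, 0R1]
6. p1 and p2, 1   [neg-implies-rule on 5]
7. not p1, 1   [neg-implies-rule on 5]
8. p1, 1   [and-rule on 6]
9. p2, 1   [and-rule on 6]
Accessibility: 0R0, 0R1, 1R1
Branch closes: p1 and not p1 both at 1.
All branches of the tableau close; one closing branch shown above.

Unsatisfiable (every branch closes)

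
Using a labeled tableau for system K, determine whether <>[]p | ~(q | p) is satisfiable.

1. <>[]p | ~(q | p), u
2. ~(q | p), u
3. ~q, u
4. ~p, u

Satisfiable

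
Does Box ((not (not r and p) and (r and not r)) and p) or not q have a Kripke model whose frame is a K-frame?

Yes, satisfiable

1. Box ((not (not r and p) and (r and not r)) and p) or not q, u
2. not q, u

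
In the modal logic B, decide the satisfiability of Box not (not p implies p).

Satisfiable

1. Box not (not p implies p), w0
2. not (not p implies p), w0   [Box-rule on 1 via w0Rw0]
3. not p, w0   [neg-implies-rule on 2]
Accessibility: w0Rw0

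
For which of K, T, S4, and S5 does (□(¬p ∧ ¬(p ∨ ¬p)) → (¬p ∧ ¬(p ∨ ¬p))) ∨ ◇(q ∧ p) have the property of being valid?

T, S4, S5

T-tableau for the negation ¬((□(¬p ∧ ¬(p ∨ ¬p)) → (¬p ∧ ¬(p ∨ ¬p))) ∨ ◇(q ∧ p)):
1. ¬((□(¬p ∧ ¬(p ∨ ¬p)) → (¬p ∧ ¬(p ∨ ¬p))) ∨ ◇(q ∧ p)), u
2. ¬(□(¬p ∧ ¬(p ∨ ¬p)) → (¬p ∧ ¬(p ∨ ¬p))), u   [¬∨-rule on 1]
3. ¬◇(q ∧ p), u   [¬∨-rule on 1]
4. □(¬p ∧ ¬(p ∨ ¬p)), u   [¬→-rule on 2]
5. ¬(¬p ∧ ¬(p ∨ ¬p)), u   [¬→-rule on 2]
6. ¬(q ∧ p), u   [¬◇-rule on 3 via uRu]
7. ¬p ∧ ¬(p ∨ ¬p), u   [□-rule on 4 via uRu]
8. ¬p, u   [∧-rule on 7]
9. ¬(p ∨ ¬p), u   [∧-rule on 7]
10. p, u   [¬∨-rule on 9]
Accessibility: uRu
Branch closes: p and ¬p both at u.
Every branch closes (one shown): valid in T, hence also in S4, S5 (every theorem of T is a theorem of S4 and S5).
K-tableau for the negation ¬((□(¬p ∧ ¬(p ∨ ¬p)) → (¬p ∧ ¬(p ∨ ¬p))) ∨ ◇(q ∧ p)):
1. ¬((□(¬p ∧ ¬(p ∨ ¬p)) → (¬p ∧ ¬(p ∨ ¬p))) ∨ ◇(q ∧ p)), u
2. ¬(□(¬p ∧ ¬(p ∨ ¬p)) → (¬p ∧ ¬(p ∨ ¬p))), u   [¬∨-rule on 1]
3. ¬◇(q ∧ p), u   [¬∨-rule on 1]
4. □(¬p ∧ ¬(p ∨ ¬p)), u   [¬→-rule on 2]
5. ¬(¬p ∧ ¬(p ∨ ¬p)), u   [¬→-rule on 2]
6. p ∨ ¬p, u   [¬∧-rule on 5 (branches; this branch)]
7. ¬p, u   [∨-rule on 6 (branches; this branch)]
Complete open branch: countermodel on a K-frame, so not valid in K.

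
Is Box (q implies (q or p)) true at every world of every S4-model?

Tableau for the negation not Box (q implies (q or p)):
1. not Box (q implies (q or p)), w0
2. not (q implies (q or p)), w1   [neg-Box-rule on 1: fresh world w1, w0Rw1]
3. q, w1   [neg-implies-rule on 2]
4. not (q or p), w1   [neg-implies-rule on 2]
5. not q, w1   [neg-or-rule on 4]
6. not p, w1   [neg-or-rule on 4]
Accessibility: w0Rw0, w0Rw1, w1Rw1
Branch closes: q and not q both at w1.
All branches of the negation close; one closing branch shown above.

Yes, valid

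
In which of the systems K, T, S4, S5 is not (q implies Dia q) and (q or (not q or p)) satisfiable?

K

K-tableau for the formula:
1. not (q implies Dia q) and (q or (not q or p)), w0
2. not (q implies Dia q), w0
3. q or (not q or p), w0
4. q, w0
5. not Dia q, w0
6. not q or p, w0
7. p, w0
Complete open branch: satisfiable in K.
T-tableau for the formula:
1. not (q implies Dia q) and (q or (not q or p)), w0
2. not (q implies Dia q), w0
3. q or (not q or p), w0
4. q, w0
5. not Dia q, w0
6. not q, w0
Accessibility: w0Rw0
Branch closes: q and not q both at w0.
Every branch closes (one shown): unsatisfiable in T, hence also in S4, S5 (every S4/S5-frame is a T-frame).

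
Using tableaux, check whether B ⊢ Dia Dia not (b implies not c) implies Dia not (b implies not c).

Tableau for the negation not (Dia Dia not (b implies not c) implies Dia not (b implies not c)):
1. not (Dia Dia not (b implies not c) implies Dia not (b implies not c)), w0
2. Dia Dia not (b implies not c), w0   [neg-implies-rule on 1]
3. not Dia not (b implies not c), w0   [neg-implies-rule on 1]
4. b implies not c, w0   [neg-Dia-rule on 3 via w0Rw0]
5. not c, w0   [implies-rule on 4 (branches; this branch)]
6. Dia not (b implies not c), w1   [Dia-rule on 2: fresh world w1, w0Rw1]
7. b implies not c, w1   [neg-Dia-rule on 3 via w0Rw1]
8. not c, w1   [implies-rule on 7 (branches; this branch)]
9. not (b implies not c), w2   [Dia-rule on 6: fresh world w2, w1Rw2]
10. b, w2   [neg-implies-rule on 9]
11. c, w2   [neg-implies-rule on 9]
Accessibility: w0Rw0, w0Rw1, w1Rw0, w1Rw1, w1Rw2, w2Rw1, w2Rw2
The negation has an open branch (countermodel exists).

Not valid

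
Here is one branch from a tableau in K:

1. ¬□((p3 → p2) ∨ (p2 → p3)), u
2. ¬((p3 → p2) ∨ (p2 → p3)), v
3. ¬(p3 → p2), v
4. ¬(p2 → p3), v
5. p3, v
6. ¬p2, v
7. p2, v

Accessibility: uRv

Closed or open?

Yes, closed

Both p2 and ¬p2 appear at v.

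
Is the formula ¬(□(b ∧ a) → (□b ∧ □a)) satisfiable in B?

Unsatisfiable

1. ¬(□(b ∧ a) → (□b ∧ □a)), u
2. □(b ∧ a), u
3. ¬(□b ∧ □a), u
4. b ∧ a, u
5. b, u
6. a, u
7. ¬□a, u
8. ¬a, v
9. b ∧ a, v
10. b, v
11. a, v
Accessibility: uRu, uRv, vRu, vRv
Branch closes: a and ¬a both at v.
(One branch shown.) All branches close.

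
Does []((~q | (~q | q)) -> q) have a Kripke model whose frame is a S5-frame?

1. []((~q | (~q | q)) -> q), u
2. (~q | (~q | q)) -> q, u
3. q, u
Accessibility: uRu

Satisfiable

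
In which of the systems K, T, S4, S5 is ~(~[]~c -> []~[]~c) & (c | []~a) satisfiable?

S4-tableau for the formula:
1. ~(~[]~c -> []~[]~c) & (c | []~a), w0
2. ~(~[]~c -> []~[]~c), w0   [&-rule on 1]
3. c | []~a, w0   [&-rule on 1]
4. ~[]~c, w0   [~->-rule on 2]
5. ~[]~[]~c, w0   [~->-rule on 2]
6. []~a, w0   [|-rule on 3 (branches; this branch)]
7. ~a, w0   [[]-rule on 6 via w0Rw0]
8. c, w1   [~[]-rule on 4: fresh world w1, w0Rw1]
9. ~a, w1   [[]-rule on 6 via w0Rw1]
10. []~c, w2   [~[]-rule on 5: fresh world w2, w0Rw2]
11. ~a, w2   [[]-rule on 6 via w0Rw2]
12. ~c, w2   [[]-rule on 10 via w2Rw2]
Accessibility: w0Rw0, w0Rw1, w0Rw2, w1Rw1, w2Rw2
Complete open branch: satisfiable in S4, hence also in K, T (this S4-model is also a K-model and a T-model).
S5-tableau for the formula:
1. ~(~[]~c -> []~[]~c) & (c | []~a), w0
2. ~(~[]~c -> []~[]~c), w0   [&-rule on 1]
3. c | []~a, w0   [&-rule on 1]
4. ~[]~c, w0   [~->-rule on 2]
5. ~[]~[]~c, w0   [~->-rule on 2]
6. []~a, w0   [|-rule on 3 (branches; this branch)]
7. ~a, w0   [[]-rule on 6 via w0Rw0]
8. c, w1   [~[]-rule on 4: fresh world w1, w0Rw1]
9. ~a, w1   [[]-rule on 6 via w0Rw1]
10. []~c, w2   [~[]-rule on 5: fresh world w2, w0Rw2]
11. ~a, w2   [[]-rule on 6 via w0Rw2]
12. ~c, w0   [[]-rule on 10 via w2Rw0]
13. ~c, w1   [[]-rule on 10 via w2Rw1]
Accessibility: w0Rw0, w0Rw1, w0Rw2, w1Rw0, w1Rw1, w1Rw2, w2Rw0, w2Rw1, w2Rw2
Branch closes: c and ~c both at w1.
Every branch closes (one shown): unsatisfiable in S5.

K, T, S4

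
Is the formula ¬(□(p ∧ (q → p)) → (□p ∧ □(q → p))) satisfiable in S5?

Unsatisfiable

1. ¬(□(p ∧ (q → p)) → (□p ∧ □(q → p))), w0
2. □(p ∧ (q → p)), w0   [¬→-rule on 1]
3. ¬(□p ∧ □(q → p)), w0   [¬→-rule on 1]
4. p ∧ (q → p), w0   [□-rule on 2 via w0Rw0]
5. p, w0   [∧-rule on 4]
6. q → p, w0   [∧-rule on 4]
7. ¬□(q → p), w0   [¬∧-rule on 3 (branches; this branch)]
8. ¬(q → p), w1   [¬□-rule on 7: fresh world w1, w0Rw1]
9. q, w1   [¬→-rule on 8]
10. ¬p, w1   [¬→-rule on 8]
11. p ∧ (q → p), w1   [□-rule on 2 via w0Rw1]
12. p, w1   [∧-rule on 11]
13. q → p, w1   [∧-rule on 11]
Accessibility: w0Rw0, w0Rw1, w1Rw0, w1Rw1
Branch closes: p and ¬p both at w1.
(One branch shown.) All branches close.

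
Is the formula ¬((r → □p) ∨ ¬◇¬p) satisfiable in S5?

Satisfiable (open branch found)

1. ¬((r → □p) ∨ ¬◇¬p), w0
2. ¬(r → □p), w0   [¬∨-rule on 1]
3. ◇¬p, w0   [¬∨-rule on 1]
4. r, w0   [¬→-rule on 2]
5. ¬□p, w0   [¬→-rule on 2]
6. ¬p, w1   [◇-rule on 3: fresh world w1, w0Rw1]
7. ¬p, w2   [¬□-rule on 5: fresh world w2, w0Rw2]
Accessibility: w0Rw0, w0Rw1, w0Rw2, w1Rw0, w1Rw1, w1Rw2, w2Rw0, w2Rw1, w2Rw2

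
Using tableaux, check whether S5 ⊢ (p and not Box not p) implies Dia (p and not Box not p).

Yes, valid

Tableau for the negation not ((p and not Box not p) implies Dia (p and not Box not p)):
1. not ((p and not Box not p) implies Dia (p and not Box not p)), 0
2. p and not Box not p, 0
3. not Dia (p and not Box not p), 0
4. p, 0
5. not Box not p, 0
6. not (p and not Box not p), 0
7. Box not p, 0
8. not p, 0
Accessibility: 0R0
Branch closes: p and not p both at 0.
All branches of the negation close; one closing branch shown above.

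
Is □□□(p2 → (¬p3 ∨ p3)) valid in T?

Tableau for the negation ¬□□□(p2 → (¬p3 ∨ p3)):
1. ¬□□□(p2 → (¬p3 ∨ p3)), w0
2. ¬□□(p2 → (¬p3 ∨ p3)), w1
3. ¬□(p2 → (¬p3 ∨ p3)), w2
4. ¬(p2 → (¬p3 ∨ p3)), w3
5. p2, w3
6. ¬(¬p3 ∨ p3), w3
7. p3, w3
8. ¬p3, w3
Accessibility: w0Rw0, w0Rw1, w1Rw1, w1Rw2, w2Rw2, w2Rw3, w3Rw3
Branch closes: p3 and ¬p3 both at w3.
All branches of the negation close; one closing branch shown above.

Valid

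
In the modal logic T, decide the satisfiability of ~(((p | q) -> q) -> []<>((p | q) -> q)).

1. ~(((p | q) -> q) -> []<>((p | q) -> q)), u
2. (p | q) -> q, u
3. ~[]<>((p | q) -> q), u
4. q, u
5. ~<>((p | q) -> q), v
6. ~((p | q) -> q), v
7. p | q, v
8. ~q, v
9. p, v
Accessibility: uRu, uRv, vRv

Satisfiable (open branch found)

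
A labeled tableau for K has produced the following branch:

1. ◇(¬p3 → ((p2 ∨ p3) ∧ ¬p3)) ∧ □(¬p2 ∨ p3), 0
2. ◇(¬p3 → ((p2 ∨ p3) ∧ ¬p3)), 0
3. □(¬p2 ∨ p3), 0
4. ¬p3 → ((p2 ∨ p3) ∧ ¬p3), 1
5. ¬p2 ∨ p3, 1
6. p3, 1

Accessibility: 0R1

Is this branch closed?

No atom appears with both signs at the same world.

No, open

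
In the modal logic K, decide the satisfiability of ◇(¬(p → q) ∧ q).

Unsatisfiable (every branch closes)

1. ◇(¬(p → q) ∧ q), u
2. ¬(p → q) ∧ q, v
3. ¬(p → q), v
4. q, v
5. p, v
6. ¬q, v
Accessibility: uRv
Branch closes: q and ¬q both at v.
All branches of the tableau close; one closing branch shown above.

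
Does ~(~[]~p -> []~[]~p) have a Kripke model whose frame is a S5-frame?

Unsatisfiable

1. ~(~[]~p -> []~[]~p), u
2. ~[]~p, u
3. ~[]~[]~p, u
4. p, v
5. []~p, w
6. ~p, u
7. ~p, v
Accessibility: uRu, uRv, uRw, vRu, vRv, vRw, wRu, wRv, wRw
Branch closes: p and ~p both at v.
All branches of the tableau close; one closing branch shown above.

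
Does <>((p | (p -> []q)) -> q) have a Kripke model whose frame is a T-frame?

Satisfiable

1. <>((p | (p -> []q)) -> q), u
2. (p | (p -> []q)) -> q, v
3. q, v
Accessibility: uRu, uRv, vRv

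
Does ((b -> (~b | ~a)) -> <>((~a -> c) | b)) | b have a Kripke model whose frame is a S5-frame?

1. ((b -> (~b | ~a)) -> <>((~a -> c) | b)) | b, w0
2. b, w0   [|-rule on 1 (branches; this branch)]
Accessibility: w0Rw0

Yes, satisfiable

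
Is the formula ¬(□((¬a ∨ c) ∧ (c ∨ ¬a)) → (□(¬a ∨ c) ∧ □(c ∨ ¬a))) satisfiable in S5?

Unsatisfiable

1. ¬(□((¬a ∨ c) ∧ (c ∨ ¬a)) → (□(¬a ∨ c) ∧ □(c ∨ ¬a))), w0
2. □((¬a ∨ c) ∧ (c ∨ ¬a)), w0
3. ¬(□(¬a ∨ c) ∧ □(c ∨ ¬a)), w0
4. (¬a ∨ c) ∧ (c ∨ ¬a), w0
5. ¬a ∨ c, w0
6. c ∨ ¬a, w0
7. ¬□(c ∨ ¬a), w0
8. c, w0
9. ¬a, w0
10. ¬(c ∨ ¬a), w1
11. ¬c, w1
12. a, w1
13. (¬a ∨ c) ∧ (c ∨ ¬a), w1
14. ¬a ∨ c, w1
15. c ∨ ¬a, w1
16. c, w1
Accessibility: w0Rw0, w0Rw1, w1Rw0, w1Rw1
Branch closes: c and ¬c both at w1.
All branches of the tableau close; one closing branch shown above.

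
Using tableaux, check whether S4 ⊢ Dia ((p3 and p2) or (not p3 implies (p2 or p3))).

Tableau for the negation not Dia ((p3 and p2) or (not p3 implies (p2 or p3))):
1. not Dia ((p3 and p2) or (not p3 implies (p2 or p3))), u
2. not ((p3 and p2) or (not p3 implies (p2 or p3))), u   [neg-Dia-rule on 1 via uRu]
3. not (p3 and p2), u   [neg-or-rule on 2]
4. not (not p3 implies (p2 or p3)), u   [neg-or-rule on 2]
5. not p3, u   [neg-implies-rule on 4]
6. not (p2 or p3), u   [neg-implies-rule on 4]
7. not p2, u   [neg-or-rule on 6]
Accessibility: uRu
The negation has an open branch (countermodel exists).

No, not valid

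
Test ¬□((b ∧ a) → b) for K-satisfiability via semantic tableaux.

1. ¬□((b ∧ a) → b), u
2. ¬((b ∧ a) → b), v
3. b ∧ a, v
4. ¬b, v
5. b, v
6. a, v
Accessibility: uRv
Branch closes: b and ¬b both at v.
Every branch closes; the branch above is one of them.

Unsatisfiable (every branch closes)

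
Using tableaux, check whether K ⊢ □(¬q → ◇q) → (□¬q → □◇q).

Valid in K

Tableau for the negation ¬(□(¬q → ◇q) → (□¬q → □◇q)):
1. ¬(□(¬q → ◇q) → (□¬q → □◇q)), 0
2. □(¬q → ◇q), 0   [¬→-rule on 1]
3. ¬(□¬q → □◇q), 0   [¬→-rule on 1]
4. □¬q, 0   [¬→-rule on 3]
5. ¬□◇q, 0   [¬→-rule on 3]
6. ¬◇q, 1   [¬□-rule on 5: fresh world 1, 0R1]
7. ¬q → ◇q, 1   [□-rule on 2 via 0R1]
8. ¬q, 1   [□-rule on 4 via 0R1]
9. ◇q, 1   [→-rule on 7 (branches; this branch)]
10. q, 2   [◇-rule on 9: fresh world 2, 1R2]
11. ¬q, 2   [¬◇-rule on 6 via 1R2]
Accessibility: 0R1, 1R2
Branch closes: q and ¬q both at 2.
All branches of the negation close; one closing branch shown above.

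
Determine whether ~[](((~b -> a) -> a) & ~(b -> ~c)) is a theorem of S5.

No, not valid

Tableau for the negation [](((~b -> a) -> a) & ~(b -> ~c)):
1. [](((~b -> a) -> a) & ~(b -> ~c)), w0
2. ((~b -> a) -> a) & ~(b -> ~c), w0   [[]-rule on 1 via w0Rw0]
3. (~b -> a) -> a, w0   [&-rule on 2]
4. ~(b -> ~c), w0   [&-rule on 2]
5. b, w0   [~->-rule on 4]
6. c, w0   [~->-rule on 4]
7. a, w0   [->-rule on 3 (branches; this branch)]
Accessibility: w0Rw0
The negation has an open branch (countermodel exists).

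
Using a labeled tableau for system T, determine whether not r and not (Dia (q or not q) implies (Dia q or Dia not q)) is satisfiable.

Unsatisfiable (every branch closes)

1. not r and not (Dia (q or not q) implies (Dia q or Dia not q)), w0
2. not r, w0
3. not (Dia (q or not q) implies (Dia q or Dia not q)), w0
4. Dia (q or not q), w0
5. not (Dia q or Dia not q), w0
6. not Dia q, w0
7. not Dia not q, w0
8. not q, w0
9. q, w0
Accessibility: w0Rw0
Branch closes: q and not q both at w0.
(One branch shown.) All branches close.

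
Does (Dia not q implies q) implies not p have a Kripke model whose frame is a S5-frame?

1. (Dia not q implies q) implies not p, w0
2. not p, w0   [implies-rule on 1 (branches; this branch)]
Accessibility: w0Rw0

Yes, satisfiable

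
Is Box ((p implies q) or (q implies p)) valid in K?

Valid

Tableau for the negation not Box ((p implies q) or (q implies p)):
1. not Box ((p implies q) or (q implies p)), 0
2. not ((p implies q) or (q implies p)), 1
3. not (p implies q), 1
4. not (q implies p), 1
5. p, 1
6. not q, 1
7. q, 1
8. not p, 1
Accessibility: 0R1
Branch closes: q and not q both at 1.
All branches of the negation close; one closing branch shown above.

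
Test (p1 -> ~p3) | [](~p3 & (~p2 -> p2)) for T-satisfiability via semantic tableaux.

1. (p1 -> ~p3) | [](~p3 & (~p2 -> p2)), u
2. [](~p3 & (~p2 -> p2)), u   [|-rule on 1 (branches; this branch)]
3. ~p3 & (~p2 -> p2), u   [[]-rule on 2 via uRu]
4. ~p3, u   [&-rule on 3]
5. ~p2 -> p2, u   [&-rule on 3]
6. p2, u   [->-rule on 5 (branches; this branch)]
Accessibility: uRu

Satisfiable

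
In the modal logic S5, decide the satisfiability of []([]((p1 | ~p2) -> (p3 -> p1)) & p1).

Satisfiable

1. []([]((p1 | ~p2) -> (p3 -> p1)) & p1), u
2. []((p1 | ~p2) -> (p3 -> p1)) & p1, u
3. []((p1 | ~p2) -> (p3 -> p1)), u
4. p1, u
5. (p1 | ~p2) -> (p3 -> p1), u
6. p3 -> p1, u
Accessibility: uRu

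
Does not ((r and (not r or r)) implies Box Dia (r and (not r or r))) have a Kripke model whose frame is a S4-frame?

Satisfiable (open branch found)

1. not ((r and (not r or r)) implies Box Dia (r and (not r or r))), u
2. r and (not r or r), u   [neg-implies-rule on 1]
3. not Box Dia (r and (not r or r)), u   [neg-implies-rule on 1]
4. r, u   [and-rule on 2]
5. not r or r, u   [and-rule on 2]
6. not Dia (r and (not r or r)), v   [neg-Box-rule on 3: fresh world v, uRv]
7. not (r and (not r or r)), v   [neg-Dia-rule on 6 via vRv]
8. not r, v   [neg-and-rule on 7 (branches; this branch)]
Accessibility: uRu, uRv, vRv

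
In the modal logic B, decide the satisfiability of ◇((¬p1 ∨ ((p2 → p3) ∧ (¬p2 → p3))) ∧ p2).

Yes, satisfiable

1. ◇((¬p1 ∨ ((p2 → p3) ∧ (¬p2 → p3))) ∧ p2), u
2. (¬p1 ∨ ((p2 → p3) ∧ (¬p2 → p3))) ∧ p2, v   [◇-rule on 1: fresh world v, uRv]
3. ¬p1 ∨ ((p2 → p3) ∧ (¬p2 → p3)), v   [∧-rule on 2]
4. p2, v   [∧-rule on 2]
5. (p2 → p3) ∧ (¬p2 → p3), v   [∨-rule on 3 (branches; this branch)]
6. p2 → p3, v   [∧-rule on 5]
7. ¬p2 → p3, v   [∧-rule on 5]
8. p3, v   [→-rule on 6 (branches; this branch)]
Accessibility: uRu, uRv, vRu, vRv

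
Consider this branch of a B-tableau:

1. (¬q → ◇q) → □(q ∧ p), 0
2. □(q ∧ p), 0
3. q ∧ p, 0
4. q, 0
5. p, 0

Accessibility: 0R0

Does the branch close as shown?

No atom appears with both signs at the same world.

Open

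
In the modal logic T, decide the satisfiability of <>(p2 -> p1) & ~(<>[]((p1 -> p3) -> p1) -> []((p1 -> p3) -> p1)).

1. <>(p2 -> p1) & ~(<>[]((p1 -> p3) -> p1) -> []((p1 -> p3) -> p1)), w0
2. <>(p2 -> p1), w0   [&-rule on 1]
3. ~(<>[]((p1 -> p3) -> p1) -> []((p1 -> p3) -> p1)), w0   [&-rule on 1]
4. <>[]((p1 -> p3) -> p1), w0   [~->-rule on 3]
5. ~[]((p1 -> p3) -> p1), w0   [~->-rule on 3]
6. p2 -> p1, w1   [<>-rule on 2: fresh world w1, w0Rw1]
7. p1, w1   [->-rule on 6 (branches; this branch)]
8. []((p1 -> p3) -> p1), w2   [<>-rule on 4: fresh world w2, w0Rw2]
9. (p1 -> p3) -> p1, w2   [[]-rule on 8 via w2Rw2]
10. p1, w2   [->-rule on 9 (branches; this branch)]
11. ~((p1 -> p3) -> p1), w3   [~[]-rule on 5: fresh world w3, w0Rw3]
12. p1 -> p3, w3   [~->-rule on 11]
13. ~p1, w3   [~->-rule on 11]
14. p3, w3   [->-rule on 12 (branches; this branch)]
Accessibility: w0Rw0, w0Rw1, w0Rw2, w0Rw3, w1Rw1, w2Rw2, w3Rw3

Satisfiable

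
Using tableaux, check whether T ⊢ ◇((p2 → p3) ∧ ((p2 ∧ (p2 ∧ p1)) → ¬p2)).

Tableau for the negation ¬◇((p2 → p3) ∧ ((p2 ∧ (p2 ∧ p1)) → ¬p2)):
1. ¬◇((p2 → p3) ∧ ((p2 ∧ (p2 ∧ p1)) → ¬p2)), u
2. ¬((p2 → p3) ∧ ((p2 ∧ (p2 ∧ p1)) → ¬p2)), u
3. ¬((p2 ∧ (p2 ∧ p1)) → ¬p2), u
4. p2 ∧ (p2 ∧ p1), u
5. p2, u
6. p2 ∧ p1, u
7. p1, u
Accessibility: uRu
The negation has an open branch (countermodel exists).

No, not valid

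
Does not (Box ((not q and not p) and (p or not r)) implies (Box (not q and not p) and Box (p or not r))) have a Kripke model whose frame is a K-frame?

1. not (Box ((not q and not p) and (p or not r)) implies (Box (not q and not p) and Box (p or not r))), 0
2. Box ((not q and not p) and (p or not r)), 0
3. not (Box (not q and not p) and Box (p or not r)), 0
4. not Box (p or not r), 0
5. not (p or not r), 1
6. not p, 1
7. r, 1
8. (not q and not p) and (p or not r), 1
9. not q and not p, 1
10. p or not r, 1
11. not q, 1
12. not r, 1
Accessibility: 0R1
Branch closes: r and not r both at 1.
(One branch shown.) All branches close.

Unsatisfiable (every branch closes)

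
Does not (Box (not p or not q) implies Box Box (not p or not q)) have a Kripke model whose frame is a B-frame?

Satisfiable

1. not (Box (not p or not q) implies Box Box (not p or not q)), w0
2. Box (not p or not q), w0   [neg-implies-rule on 1]
3. not Box Box (not p or not q), w0   [neg-implies-rule on 1]
4. not p or not q, w0   [Box-rule on 2 via w0Rw0]
5. not q, w0   [or-rule on 4 (branches; this branch)]
6. not Box (not p or not q), w1   [neg-Box-rule on 3: fresh world w1, w0Rw1]
7. not p or not q, w1   [Box-rule on 2 via w0Rw1]
8. not q, w1   [or-rule on 7 (branches; this branch)]
9. not (not p or not q), w2   [neg-Box-rule on 6: fresh world w2, w1Rw2]
10. p, w2   [neg-or-rule on 9]
11. q, w2   [neg-or-rule on 9]
Accessibility: w0Rw0, w0Rw1, w1Rw0, w1Rw1, w1Rw2, w2Rw1, w2Rw2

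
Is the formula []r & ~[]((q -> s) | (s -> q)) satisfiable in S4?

No, unsatisfiable

1. []r & ~[]((q -> s) | (s -> q)), 0
2. []r, 0
3. ~[]((q -> s) | (s -> q)), 0
4. r, 0
5. ~((q -> s) | (s -> q)), 1
6. ~(q -> s), 1
7. ~(s -> q), 1
8. q, 1
9. ~s, 1
10. s, 1
11. ~q, 1
Accessibility: 0R0, 0R1, 1R1
Branch closes: s and ~s both at 1.
Every branch closes; the branch above is one of them.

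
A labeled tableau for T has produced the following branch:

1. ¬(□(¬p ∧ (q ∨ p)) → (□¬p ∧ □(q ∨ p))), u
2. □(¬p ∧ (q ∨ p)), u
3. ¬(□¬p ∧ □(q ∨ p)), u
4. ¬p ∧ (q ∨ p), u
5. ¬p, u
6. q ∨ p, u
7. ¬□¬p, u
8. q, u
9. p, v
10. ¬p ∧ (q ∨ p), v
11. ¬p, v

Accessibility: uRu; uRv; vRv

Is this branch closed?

Yes, closed

Both p and ¬p appear at v.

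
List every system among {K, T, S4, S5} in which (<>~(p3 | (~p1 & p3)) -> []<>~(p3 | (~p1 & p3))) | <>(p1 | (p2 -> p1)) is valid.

S5

S4-tableau for the negation ~((<>~(p3 | (~p1 & p3)) -> []<>~(p3 | (~p1 & p3))) | <>(p1 | (p2 -> p1))):
1. ~((<>~(p3 | (~p1 & p3)) -> []<>~(p3 | (~p1 & p3))) | <>(p1 | (p2 -> p1))), 0
2. ~(<>~(p3 | (~p1 & p3)) -> []<>~(p3 | (~p1 & p3))), 0   [~|-rule on 1]
3. ~<>(p1 | (p2 -> p1)), 0   [~|-rule on 1]
4. <>~(p3 | (~p1 & p3)), 0   [~->-rule on 2]
5. ~[]<>~(p3 | (~p1 & p3)), 0   [~->-rule on 2]
6. ~(p1 | (p2 -> p1)), 0   [~<>-rule on 3 via 0R0]
7. ~p1, 0   [~|-rule on 6]
8. ~(p2 -> p1), 0   [~|-rule on 6]
9. p2, 0   [~->-rule on 8]
10. ~(p3 | (~p1 & p3)), 1   [<>-rule on 4: fresh world 1, 0R1]
11. ~p3, 1   [~|-rule on 10]
12. ~(~p1 & p3), 1   [~|-rule on 10]
13. ~(p1 | (p2 -> p1)), 1   [~<>-rule on 3 via 0R1]
14. ~p1, 1   [~|-rule on 13]
15. ~(p2 -> p1), 1   [~|-rule on 13]
16. p2, 1   [~->-rule on 15]
17. ~<>~(p3 | (~p1 & p3)), 2   [~[]-rule on 5: fresh world 2, 0R2]
18. ~(p1 | (p2 -> p1)), 2   [~<>-rule on 3 via 0R2]
19. ~p1, 2   [~|-rule on 18]
20. ~(p2 -> p1), 2   [~|-rule on 18]
21. p2, 2   [~->-rule on 20]
22. p3 | (~p1 & p3), 2   [~<>-rule on 17 via 2R2]
23. ~p1 & p3, 2   [|-rule on 22 (branches; this branch)]
24. p3, 2   [&-rule on 23]
Accessibility: 0R0, 0R1, 0R2, 1R1, 2R2
Complete open branch: countermodel on an S4-frame, so not valid in S4, nor in K, T (the same frame is also a K-frame and a T-frame).
S5-tableau for the negation ~((<>~(p3 | (~p1 & p3)) -> []<>~(p3 | (~p1 & p3))) | <>(p1 | (p2 -> p1))):
1. ~((<>~(p3 | (~p1 & p3)) -> []<>~(p3 | (~p1 & p3))) | <>(p1 | (p2 -> p1))), 0
2. ~(<>~(p3 | (~p1 & p3)) -> []<>~(p3 | (~p1 & p3))), 0   [~|-rule on 1]
3. ~<>(p1 | (p2 -> p1)), 0   [~|-rule on 1]
4. <>~(p3 | (~p1 & p3)), 0   [~->-rule on 2]
5. ~[]<>~(p3 | (~p1 & p3)), 0   [~->-rule on 2]
6. ~(p1 | (p2 -> p1)), 0   [~<>-rule on 3 via 0R0]
7. ~p1, 0   [~|-rule on 6]
8. ~(p2 -> p1), 0   [~|-rule on 6]
9. p2, 0   [~->-rule on 8]
10. ~(p3 | (~p1 & p3)), 1   [<>-rule on 4: fresh world 1, 0R1]
11. ~p3, 1   [~|-rule on 10]
12. ~(~p1 & p3), 1   [~|-rule on 10]
13. ~(p1 | (p2 -> p1)), 1   [~<>-rule on 3 via 0R1]
14. ~p1, 1   [~|-rule on 13]
15. ~(p2 -> p1), 1   [~|-rule on 13]
16. p2, 1   [~->-rule on 15]
17. ~<>~(p3 | (~p1 & p3)), 2   [~[]-rule on 5: fresh world 2, 0R2]
18. ~(p1 | (p2 -> p1)), 2   [~<>-rule on 3 via 0R2]
19. ~p1, 2   [~|-rule on 18]
20. ~(p2 -> p1), 2   [~|-rule on 18]
21. p2, 2   [~->-rule on 20]
22. p3 | (~p1 & p3), 0   [~<>-rule on 17 via 2R0]
23. p3 | (~p1 & p3), 1   [~<>-rule on 17 via 2R1]
24. p3 | (~p1 & p3), 2   [~<>-rule on 17 via 2R2]
25. ~p1 & p3, 0   [|-rule on 22 (branches; this branch)]
26. p3, 0   [&-rule on 25]
27. ~p1 & p3, 1   [|-rule on 23 (branches; this branch)]
28. p3, 1   [&-rule on 27]
Accessibility: 0R0, 0R1, 0R2, 1R0, 1R1, 1R2, 2R0, 2R1, 2R2
Branch closes: p3 and ~p3 both at 1.
Every branch closes (one shown): valid in S5.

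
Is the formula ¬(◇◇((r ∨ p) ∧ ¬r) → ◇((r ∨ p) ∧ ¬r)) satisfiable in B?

1. ¬(◇◇((r ∨ p) ∧ ¬r) → ◇((r ∨ p) ∧ ¬r)), 0
2. ◇◇((r ∨ p) ∧ ¬r), 0   [¬→-rule on 1]
3. ¬◇((r ∨ p) ∧ ¬r), 0   [¬→-rule on 1]
4. ¬((r ∨ p) ∧ ¬r), 0   [¬◇-rule on 3 via 0R0]
5. r, 0   [¬∧-rule on 4 (branches; this branch)]
6. ◇((r ∨ p) ∧ ¬r), 1   [◇-rule on 2: fresh world 1, 0R1]
7. ¬((r ∨ p) ∧ ¬r), 1   [¬◇-rule on 3 via 0R1]
8. r, 1   [¬∧-rule on 7 (branches; this branch)]
9. (r ∨ p) ∧ ¬r, 2   [◇-rule on 6: fresh world 2, 1R2]
10. r ∨ p, 2   [∧-rule on 9]
11. ¬r, 2   [∧-rule on 9]
12. p, 2   [∨-rule on 10 (branches; this branch)]
Accessibility: 0R0, 0R1, 1R0, 1R1, 1R2, 2R1, 2R2

Satisfiable (open branch found)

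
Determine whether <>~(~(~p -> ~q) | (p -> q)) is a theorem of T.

No, not valid

Tableau for the negation ~<>~(~(~p -> ~q) | (p -> q)):
1. ~<>~(~(~p -> ~q) | (p -> q)), 0
2. ~(~p -> ~q) | (p -> q), 0
3. p -> q, 0
4. q, 0
Accessibility: 0R0
The negation has an open branch (countermodel exists).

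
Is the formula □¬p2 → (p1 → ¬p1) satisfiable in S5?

1. □¬p2 → (p1 → ¬p1), 0
2. p1 → ¬p1, 0   [→-rule on 1 (branches; this branch)]
3. ¬p1, 0   [→-rule on 2 (branches; this branch)]
Accessibility: 0R0

Satisfiable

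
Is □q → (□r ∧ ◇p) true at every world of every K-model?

Not valid

Tableau for the negation ¬(□q → (□r ∧ ◇p)):
1. ¬(□q → (□r ∧ ◇p)), 0
2. □q, 0
3. ¬(□r ∧ ◇p), 0
4. ¬◇p, 0
The negation has an open branch (countermodel exists).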